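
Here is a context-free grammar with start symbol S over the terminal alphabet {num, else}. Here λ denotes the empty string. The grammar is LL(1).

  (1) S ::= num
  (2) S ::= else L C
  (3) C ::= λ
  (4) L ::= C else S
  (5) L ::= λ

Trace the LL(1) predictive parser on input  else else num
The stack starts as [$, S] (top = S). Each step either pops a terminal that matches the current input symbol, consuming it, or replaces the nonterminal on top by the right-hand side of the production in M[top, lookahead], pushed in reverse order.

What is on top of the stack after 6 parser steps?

num

step 1: stack=$ S  input=else else num $  — expand S ::= else L C
step 2: stack=$ C L else  input=else else num $  — match else
step 3: stack=$ C L  input=else num $  — expand L ::= C else S
step 4: stack=$ C S else C  input=else num $  — expand C ::= λ
step 5: stack=$ C S else  input=else num $  — match else
step 6: stack=$ C S  input=num $  — expand S ::= num
Stack after step 6: $ C num (top = num).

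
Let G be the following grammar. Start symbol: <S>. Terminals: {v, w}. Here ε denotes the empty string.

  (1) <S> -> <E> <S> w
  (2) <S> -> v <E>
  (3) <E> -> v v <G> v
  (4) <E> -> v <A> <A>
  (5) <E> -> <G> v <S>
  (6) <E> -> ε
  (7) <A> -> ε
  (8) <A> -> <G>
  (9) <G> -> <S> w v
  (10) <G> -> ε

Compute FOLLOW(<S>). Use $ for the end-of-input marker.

FIRST(<S>) = {v}  (via <E> <S> w)
FIRST(<G>) = {ε, v}  (via <S> w v)
FIRST(<E>) = {ε, v}  (via <G> v <S>)
FIRST(<A>) = {ε, v}  (via <G>)
FOLLOW(<S>) includes $ since <S> is the start symbol.
FOLLOW(<S>): in <S>-><E> <S> w, <S> is followed by w with FIRST {w}; in <E>-><G> v <S>, the suffix after <S> is empty, so FOLLOW(<S>) ⊇ FOLLOW(<E>) = {$, v, w}; in <G>-><S> w v, <S> is followed by w v with FIRST {w}. Thus FOLLOW(<S>) = {$, v, w}.
FOLLOW(<E>): in <S>-><E> <S> w, <E> is followed by <S> w with FIRST {v}; in <S>->v <E>, the suffix after <E> is empty, so FOLLOW(<E>) ⊇ FOLLOW(<S>) = {$, v, w}. Thus FOLLOW(<E>) = {$, v, w}.
FOLLOW(<A>): in <E>->v <A> <A> (occurrence 1), <A> is followed by <A> with FIRST {ε, v}; in <E>->v <A> <A> (occurrence 1), the suffix after <A> is nullable, so FOLLOW(<A>) ⊇ FOLLOW(<E>) = {$, v, w}; in <E>->v <A> <A> (occurrence 2), the suffix after <A> is empty, so FOLLOW(<A>) ⊇ FOLLOW(<E>) = {$, v, w}. Thus FOLLOW(<A>) = {$, v, w}.
FOLLOW(<G>): in <E>->v v <G> v, <G> is followed by v with FIRST {v}; in <E>-><G> v <S>, <G> is followed by v <S> with FIRST {v}; in <A>-><G>, the suffix after <G> is empty, so FOLLOW(<G>) ⊇ FOLLOW(<A>) = {$, v, w}. Thus FOLLOW(<G>) = {$, v, w}.

{$, v, w}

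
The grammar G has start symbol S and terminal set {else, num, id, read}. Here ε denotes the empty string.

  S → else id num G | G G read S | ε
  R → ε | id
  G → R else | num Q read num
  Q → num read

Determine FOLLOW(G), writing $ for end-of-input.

FIRST(R): from R→ε we get {ε}; from R→id we get {id}. So FIRST(R) = {ε, id}.
FIRST(Q): from Q→num read we get {num}. So FIRST(Q) = {num}.
FIRST(G): from G→R else we get {else, id}; from G→num Q read num we get {num}. So FIRST(G) = {else, id, num}.
FIRST(S): from S→else id num G we get {else}; from S→G G read S we get {else, id, num}; from S→ε we get {ε}. So FIRST(S) = {ε, else, id, num}.
FOLLOW(S) includes $ since S is the start symbol.
FOLLOW(S): in S→G G read S, the suffix after S is empty (adds nothing new). Thus FOLLOW(S) = {$}.
FOLLOW(R): in G→R else, R is followed by else with FIRST {else}. Thus FOLLOW(R) = {else}.
FOLLOW(G): in S→else id num G, the suffix after G is empty, so FOLLOW(G) ⊇ FOLLOW(S) = {$}; in S→G G read S (occurrence 1), G is followed by G read S with FIRST {else, id, num}; in S→G G read S (occurrence 2), G is followed by read S with FIRST {read}. Thus FOLLOW(G) = {$, else, id, num, read}.
FOLLOW(Q): in G→num Q read num, Q is followed by read num with FIRST {read}. Thus FOLLOW(Q) = {read}.

{$, else, id, num, read}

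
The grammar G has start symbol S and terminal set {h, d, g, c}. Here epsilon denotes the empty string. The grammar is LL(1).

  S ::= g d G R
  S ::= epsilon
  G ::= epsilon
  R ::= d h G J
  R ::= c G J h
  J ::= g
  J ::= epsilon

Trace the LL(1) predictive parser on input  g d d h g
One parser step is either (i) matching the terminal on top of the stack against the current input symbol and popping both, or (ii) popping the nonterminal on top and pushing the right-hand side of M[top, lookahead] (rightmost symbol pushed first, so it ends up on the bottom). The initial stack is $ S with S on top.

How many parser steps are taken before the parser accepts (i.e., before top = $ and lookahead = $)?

step 1: stack=$ S  input=g d d h g $  — expand S ::= g d G R
step 2: stack=$ R G d g  input=g d d h g $  — match g
step 3: stack=$ R G d  input=d d h g $  — match d
step 4: stack=$ R G  input=d h g $  — expand G ::= epsilon
step 5: stack=$ R  input=d h g $  — expand R ::= d h G J
step 6: stack=$ J G h d  input=d h g $  — match d
step 7: stack=$ J G h  input=h g $  — match h
step 8: stack=$ J G  input=g $  — expand G ::= epsilon
step 9: stack=$ J  input=g $  — expand J ::= g
step 10: stack=$ g  input=g $  — match g
Accept reached after 10 steps.

10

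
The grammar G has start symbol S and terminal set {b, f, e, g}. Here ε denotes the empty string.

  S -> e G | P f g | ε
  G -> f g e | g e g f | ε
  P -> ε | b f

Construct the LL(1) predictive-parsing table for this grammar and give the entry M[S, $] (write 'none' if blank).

S -> ε

FIRST(G) = {ε, f, g}
FIRST(P) = {ε, b}
FIRST(S) = {ε, b, e, f}  (via P f g)
FOLLOW(S) includes $ since S is the start symbol.
FOLLOW(S): S appears on no right-hand side. Thus FOLLOW(S) = {$}.
For S -> e G: FIRST(e G) = {e}, so it goes in M[S, t] for t ∈ {e}.
For S -> P f g: FIRST(P f g) = {b, f}, so it goes in M[S, t] for t ∈ {b, f}.
For S -> ε: FIRST(ε) = {ε}, so it goes in M[S, t] for t ∈ {}; since ε ∈ FIRST, also for every t ∈ FOLLOW(S) = {$}.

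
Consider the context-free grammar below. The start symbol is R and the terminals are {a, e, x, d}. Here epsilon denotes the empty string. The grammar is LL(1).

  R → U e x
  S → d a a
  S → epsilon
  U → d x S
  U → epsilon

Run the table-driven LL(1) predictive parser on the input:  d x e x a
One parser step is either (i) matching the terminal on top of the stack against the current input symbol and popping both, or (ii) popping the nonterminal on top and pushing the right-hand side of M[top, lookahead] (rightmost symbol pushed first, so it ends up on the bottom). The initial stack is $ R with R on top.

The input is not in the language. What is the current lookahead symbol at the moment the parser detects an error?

step 1: stack=$ R  input=d x e x a $  — expand R → U e x
step 2: stack=$ x e U  input=d x e x a $  — expand U → d x S
step 3: stack=$ x e S x d  input=d x e x a $  — match d
step 4: stack=$ x e S x  input=x e x a $  — match x
step 5: stack=$ x e S  input=e x a $  — expand S → epsilon
step 6: stack=$ x e  input=e x a $  — match e
step 7: stack=$ x  input=x a $  — match x
step 8: stack=$  input=a $  — error: stack empty but input remains

a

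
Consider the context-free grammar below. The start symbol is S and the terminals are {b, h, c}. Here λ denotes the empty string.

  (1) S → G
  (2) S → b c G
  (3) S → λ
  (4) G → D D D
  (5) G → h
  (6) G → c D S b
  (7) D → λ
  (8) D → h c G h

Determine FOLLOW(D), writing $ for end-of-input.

{$, b, c, h}

FIRST(D) = {λ, h}
FIRST(G) = {λ, c, h}  (via D D D)
FIRST(S) = {λ, b, c, h}  (via G)
FOLLOW(S) includes $ since S is the start symbol.
FOLLOW(S): in G→c D S b, S is followed by b with FIRST {b}. Thus FOLLOW(S) = {$, b}.
FOLLOW(G): in S→G, the suffix after G is empty, so FOLLOW(G) ⊇ FOLLOW(S) = {$, b}; in S→b c G, the suffix after G is empty, so FOLLOW(G) ⊇ FOLLOW(S) = {$, b}; in D→h c G h, G is followed by h with FIRST {h}. Thus FOLLOW(G) = {$, b, h}.
FOLLOW(D): in G→D D D (occurrence 1), D is followed by D D with FIRST {λ, h}; in G→D D D (occurrence 1), the suffix after D is nullable, so FOLLOW(D) ⊇ FOLLOW(G) = {$, b, h}; in G→D D D (occurrence 2), D is followed by D with FIRST {λ, h}; in G→D D D (occurrence 2), the suffix after D is nullable, so FOLLOW(D) ⊇ FOLLOW(G) = {$, b, h}; in G→D D D (occurrence 3), the suffix after D is empty, so FOLLOW(D) ⊇ FOLLOW(G) = {$, b, h}; in G→c D S b, D is followed by S b with FIRST {b, c, h}. Thus FOLLOW(D) = {$, b, c, h}.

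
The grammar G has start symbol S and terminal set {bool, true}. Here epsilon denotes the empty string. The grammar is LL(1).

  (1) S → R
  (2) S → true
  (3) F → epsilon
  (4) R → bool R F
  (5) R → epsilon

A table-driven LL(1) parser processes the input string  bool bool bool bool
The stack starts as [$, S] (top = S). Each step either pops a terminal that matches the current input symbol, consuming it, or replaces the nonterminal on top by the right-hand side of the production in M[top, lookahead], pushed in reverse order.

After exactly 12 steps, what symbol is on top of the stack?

      Stack             Input                  Action
   1  $ S               bool bool bool bool $  expand S → R
   2  $ R               bool bool bool bool $  expand R → bool R F
   3  $ F R bool        bool bool bool bool $  match bool
   4  $ F R             bool bool bool $       expand R → bool R F
   5  $ F F R bool      bool bool bool $       match bool
   6  $ F F R           bool bool $            expand R → bool R F
   7  $ F F F R bool    bool bool $            match bool
   8  $ F F F R         bool $                 expand R → bool R F
   9  $ F F F F R bool  bool $                 match bool
  10  $ F F F F R       $                      expand R → epsilon
  11  $ F F F F         $                      expand F → epsilon
  12  $ F F F           $                      expand F → epsilon
Stack after step 12: $ F F (top = F).

F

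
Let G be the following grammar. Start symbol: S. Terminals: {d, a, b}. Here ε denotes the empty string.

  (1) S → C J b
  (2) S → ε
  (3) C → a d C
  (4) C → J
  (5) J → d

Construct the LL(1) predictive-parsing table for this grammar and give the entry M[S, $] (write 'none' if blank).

S → ε

FIRST(J): from J→d we get {d}. So FIRST(J) = {d}.
FIRST(C): from C→a d C we get {a}; from C→J we get {d}. So FIRST(C) = {a, d}.
FIRST(S): from S→C J b we get {a, d}; from S→ε we get {ε}. So FIRST(S) = {ε, a, d}.
FOLLOW(S) includes $ since S is the start symbol.
FOLLOW(S): S appears on no right-hand side. Thus FOLLOW(S) = {$}.
For S → C J b: FIRST(C J b) = {a, d}, so it goes in M[S, t] for t ∈ {a, d}.
For S → ε: FIRST(ε) = {ε}, so it goes in M[S, t] for t ∈ {}; since ε ∈ FIRST, also for every t ∈ FOLLOW(S) = {$}.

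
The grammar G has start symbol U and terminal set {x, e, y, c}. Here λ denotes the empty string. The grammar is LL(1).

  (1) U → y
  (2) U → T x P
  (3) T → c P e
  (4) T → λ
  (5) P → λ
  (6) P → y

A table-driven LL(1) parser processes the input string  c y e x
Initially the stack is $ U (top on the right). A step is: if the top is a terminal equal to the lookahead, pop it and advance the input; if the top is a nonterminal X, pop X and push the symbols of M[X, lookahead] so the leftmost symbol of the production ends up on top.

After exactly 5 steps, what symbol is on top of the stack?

     Stack        Input      Action
  1  $ U          c y e x $  expand U → T x P
  2  $ P x T      c y e x $  expand T → c P e
  3  $ P x e P c  c y e x $  match c
  4  $ P x e P    y e x $    expand P → y
  5  $ P x e y    y e x $    match y
Stack after step 5: $ P x e (top = e).

e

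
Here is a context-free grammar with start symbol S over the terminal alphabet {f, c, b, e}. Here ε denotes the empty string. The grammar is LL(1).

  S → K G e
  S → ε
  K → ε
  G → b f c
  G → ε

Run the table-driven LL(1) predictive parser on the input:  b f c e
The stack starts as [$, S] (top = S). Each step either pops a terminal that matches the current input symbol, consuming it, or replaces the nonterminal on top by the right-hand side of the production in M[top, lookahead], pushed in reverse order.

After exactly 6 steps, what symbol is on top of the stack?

     Stack      Input      Action
  1  $ S        b f c e $  expand S → K G e
  2  $ e G K    b f c e $  expand K → ε
  3  $ e G      b f c e $  expand G → b f c
  4  $ e c f b  b f c e $  match b
  5  $ e c f    f c e $    match f
  6  $ e c      c e $      match c
Stack after step 6: $ e (top = e).

e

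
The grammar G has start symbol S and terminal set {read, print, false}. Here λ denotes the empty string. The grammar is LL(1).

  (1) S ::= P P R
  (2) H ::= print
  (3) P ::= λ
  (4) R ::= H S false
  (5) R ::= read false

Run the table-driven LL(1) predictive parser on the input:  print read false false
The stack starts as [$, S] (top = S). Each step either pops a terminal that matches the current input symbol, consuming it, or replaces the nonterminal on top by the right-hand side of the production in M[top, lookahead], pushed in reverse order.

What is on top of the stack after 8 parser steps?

step 1: stack=$ S  input=print read false false $  — expand S ::= P P R
step 2: stack=$ R P P  input=print read false false $  — expand P ::= λ
step 3: stack=$ R P  input=print read false false $  — expand P ::= λ
step 4: stack=$ R  input=print read false false $  — expand R ::= H S false
step 5: stack=$ false S H  input=print read false false $  — expand H ::= print
step 6: stack=$ false S print  input=print read false false $  — match print
step 7: stack=$ false S  input=read false false $  — expand S ::= P P R
step 8: stack=$ false R P P  input=read false false $  — expand P ::= λ
Stack after step 8: $ false R P (top = P).

P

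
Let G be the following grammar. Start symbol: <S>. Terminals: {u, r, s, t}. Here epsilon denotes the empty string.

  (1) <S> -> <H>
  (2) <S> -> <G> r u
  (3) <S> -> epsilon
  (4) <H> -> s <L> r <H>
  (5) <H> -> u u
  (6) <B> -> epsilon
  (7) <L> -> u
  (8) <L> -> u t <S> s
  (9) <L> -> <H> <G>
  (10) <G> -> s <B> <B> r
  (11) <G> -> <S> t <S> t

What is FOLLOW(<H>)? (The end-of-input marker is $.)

FIRST(<H>): from <H>->s <L> r <H> we get {s}; from <H>->u u we get {u}. So FIRST(<H>) = {s, u}.
FIRST(<B>): from <B>->epsilon we get {epsilon}. So FIRST(<B>) = {epsilon}.
FIRST(<L>): from <L>->u we get {u}; from <L>->u t <S> s we get {u}; from <L>-><H> <G> we get {s, u}. So FIRST(<L>) = {s, u}.
FIRST(<S>): from <S>-><H> we get {s, u}; from <S>-><G> r u we get {s, t, u}; from <S>->epsilon we get {epsilon}. So FIRST(<S>) = {epsilon, s, t, u}.
FIRST(<G>): from <G>->s <B> <B> r we get {s}; from <G>-><S> t <S> t we get {s, t, u}. So FIRST(<G>) = {s, t, u}.
FOLLOW(<S>) includes $ since <S> is the start symbol.
FOLLOW(<S>): in <L>->u t <S> s, <S> is followed by s with FIRST {s}; in <G>-><S> t <S> t (occurrence 1), <S> is followed by t <S> t with FIRST {t}; in <G>-><S> t <S> t (occurrence 2), <S> is followed by t with FIRST {t}. Thus FOLLOW(<S>) = {$, s, t}.
FOLLOW(<H>): in <S>-><H>, the suffix after <H> is empty, so FOLLOW(<H>) ⊇ FOLLOW(<S>) = {$, s, t}; in <H>->s <L> r <H>, the suffix after <H> is empty (adds nothing new); in <L>-><H> <G>, <H> is followed by <G> with FIRST {s, t, u}. Thus FOLLOW(<H>) = {$, s, t, u}.
FOLLOW(<B>): in <G>->s <B> <B> r (occurrence 1), <B> is followed by <B> r with FIRST {r}; in <G>->s <B> <B> r (occurrence 2), <B> is followed by r with FIRST {r}. Thus FOLLOW(<B>) = {r}.
FOLLOW(<L>): in <H>->s <L> r <H>, <L> is followed by r <H> with FIRST {r}. Thus FOLLOW(<L>) = {r}.
FOLLOW(<G>): in <S>-><G> r u, <G> is followed by r u with FIRST {r}; in <L>-><H> <G>, the suffix after <G> is empty, so FOLLOW(<G>) ⊇ FOLLOW(<L>) = {r}. Thus FOLLOW(<G>) = {r}.

{$, s, t, u}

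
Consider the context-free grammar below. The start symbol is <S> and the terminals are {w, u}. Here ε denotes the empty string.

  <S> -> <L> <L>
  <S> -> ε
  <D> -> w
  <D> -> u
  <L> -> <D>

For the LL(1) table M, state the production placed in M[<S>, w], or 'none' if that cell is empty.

<S> -> <L> <L>

FIRST(<D>) = {u, w}
FIRST(<L>) = {u, w}  (via <D>)
FIRST(<S>) = {ε, u, w}  (via <L> <L>)
FOLLOW(<S>) includes $ since <S> is the start symbol.
FOLLOW(<S>): <S> appears on no right-hand side. Thus FOLLOW(<S>) = {$}.
For <S> -> <L> <L>: FIRST(<L> <L>) = {u, w}, so it goes in M[<S>, t] for t ∈ {u, w}.
For <S> -> ε: FIRST(ε) = {ε}, so it goes in M[<S>, t] for t ∈ {}; since ε ∈ FIRST, also for every t ∈ FOLLOW(<S>) = {$}.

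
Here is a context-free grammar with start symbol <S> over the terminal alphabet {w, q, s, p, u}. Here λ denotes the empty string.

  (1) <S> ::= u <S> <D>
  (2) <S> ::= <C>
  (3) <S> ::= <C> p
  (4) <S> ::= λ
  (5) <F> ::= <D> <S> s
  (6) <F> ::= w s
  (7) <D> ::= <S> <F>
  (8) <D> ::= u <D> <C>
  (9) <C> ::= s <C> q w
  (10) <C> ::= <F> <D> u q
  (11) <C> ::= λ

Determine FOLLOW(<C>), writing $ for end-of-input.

FIRST(<S>) = {λ, p, s, u, w}  (via <C>, <C> p)
FIRST(<F>) = {p, s, u, w}  (via <D> <S> s)
FIRST(<D>) = {p, s, u, w}  (via <S> <F>)
FIRST(<C>) = {λ, p, s, u, w}  (via <F> <D> u q)
FOLLOW(<S>) includes $ since <S> is the start symbol.
FOLLOW(<S>): in <S>::=u <S> <D>, <S> is followed by <D> with FIRST {p, s, u, w}; in <F>::=<D> <S> s, <S> is followed by s with FIRST {s}; in <D>::=<S> <F>, <S> is followed by <F> with FIRST {p, s, u, w}. Thus FOLLOW(<S>) = {$, p, s, u, w}.
FOLLOW(<D>): in <S>::=u <S> <D>, the suffix after <D> is empty, so FOLLOW(<D>) ⊇ FOLLOW(<S>) = {$, p, s, u, w}; in <F>::=<D> <S> s, <D> is followed by <S> s with FIRST {p, s, u, w}; in <D>::=u <D> <C>, <D> is followed by <C> with FIRST {λ, p, s, u, w}; in <D>::=u <D> <C>, the suffix after <D> is nullable (adds nothing new); in <C>::=<F> <D> u q, <D> is followed by u q with FIRST {u}. Thus FOLLOW(<D>) = {$, p, s, u, w}.
FOLLOW(<F>): in <D>::=<S> <F>, the suffix after <F> is empty, so FOLLOW(<F>) ⊇ FOLLOW(<D>) = {$, p, s, u, w}; in <C>::=<F> <D> u q, <F> is followed by <D> u q with FIRST {p, s, u, w}. Thus FOLLOW(<F>) = {$, p, s, u, w}.
FOLLOW(<C>): in <S>::=<C>, the suffix after <C> is empty, so FOLLOW(<C>) ⊇ FOLLOW(<S>) = {$, p, s, u, w}; in <S>::=<C> p, <C> is followed by p with FIRST {p}; in <D>::=u <D> <C>, the suffix after <C> is empty, so FOLLOW(<C>) ⊇ FOLLOW(<D>) = {$, p, s, u, w}; in <C>::=s <C> q w, <C> is followed by q w with FIRST {q}. Thus FOLLOW(<C>) = {$, p, q, s, u, w}.

{$, p, q, s, u, w}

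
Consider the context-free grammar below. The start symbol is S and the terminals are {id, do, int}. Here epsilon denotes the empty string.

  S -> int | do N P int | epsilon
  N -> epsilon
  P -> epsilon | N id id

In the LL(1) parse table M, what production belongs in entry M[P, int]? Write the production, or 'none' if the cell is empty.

FIRST(S): from S->int we get {int}; from S->do N P int we get {do}; from S->epsilon we get {epsilon}. So FIRST(S) = {epsilon, do, int}.
FIRST(N): from N->epsilon we get {epsilon}. So FIRST(N) = {epsilon}.
FIRST(P): from P->epsilon we get {epsilon}; from P->N id id we get {id}. So FIRST(P) = {epsilon, id}.
FOLLOW(S) includes $ since S is the start symbol.
FOLLOW(P): in S->do N P int, P is followed by int with FIRST {int}. Thus FOLLOW(P) = {int}.
For P -> epsilon: FIRST(epsilon) = {epsilon}, so it goes in M[P, t] for t ∈ {}; since epsilon ∈ FIRST, also for every t ∈ FOLLOW(P) = {int}.
For P -> N id id: FIRST(N id id) = {id}, so it goes in M[P, t] for t ∈ {id}.

P -> epsilon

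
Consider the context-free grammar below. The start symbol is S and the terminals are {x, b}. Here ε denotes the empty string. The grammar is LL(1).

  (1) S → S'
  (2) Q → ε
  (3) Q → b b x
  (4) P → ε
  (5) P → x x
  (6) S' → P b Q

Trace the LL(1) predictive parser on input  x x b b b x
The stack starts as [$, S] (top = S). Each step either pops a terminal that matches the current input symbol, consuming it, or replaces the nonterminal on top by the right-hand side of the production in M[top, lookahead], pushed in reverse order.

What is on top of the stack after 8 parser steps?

b

     Stack      Input          Action
  1  $ S        x x b b b x $  expand S → S'
  2  $ S'       x x b b b x $  expand S' → P b Q
  3  $ Q b P    x x b b b x $  expand P → x x
  4  $ Q b x x  x x b b b x $  match x
  5  $ Q b x    x b b b x $    match x
  6  $ Q b      b b b x $      match b
  7  $ Q        b b x $        expand Q → b b x
  8  $ x b b    b b x $        match b
Stack after step 8: $ x b (top = b).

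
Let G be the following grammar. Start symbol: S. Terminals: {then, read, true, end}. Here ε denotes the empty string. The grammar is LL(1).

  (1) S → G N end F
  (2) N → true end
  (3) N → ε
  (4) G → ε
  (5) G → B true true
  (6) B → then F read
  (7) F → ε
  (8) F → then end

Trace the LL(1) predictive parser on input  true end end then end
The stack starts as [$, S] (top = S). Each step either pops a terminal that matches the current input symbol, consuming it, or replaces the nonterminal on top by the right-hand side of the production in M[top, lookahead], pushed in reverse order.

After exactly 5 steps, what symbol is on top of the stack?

end

step 1: stack=$ S  input=true end end then end $  — expand S → G N end F
step 2: stack=$ F end N G  input=true end end then end $  — expand G → ε
step 3: stack=$ F end N  input=true end end then end $  — expand N → true end
step 4: stack=$ F end end true  input=true end end then end $  — match true
step 5: stack=$ F end end  input=end end then end $  — match end
Stack after step 5: $ F end (top = end).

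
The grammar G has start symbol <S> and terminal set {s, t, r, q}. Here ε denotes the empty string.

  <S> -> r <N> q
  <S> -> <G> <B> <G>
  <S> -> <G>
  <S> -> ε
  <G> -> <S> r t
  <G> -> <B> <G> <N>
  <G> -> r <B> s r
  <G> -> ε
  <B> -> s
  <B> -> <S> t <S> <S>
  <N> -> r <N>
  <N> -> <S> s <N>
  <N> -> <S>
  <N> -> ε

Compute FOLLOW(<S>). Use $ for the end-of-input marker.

{$, q, r, s, t}

FIRST(<S>): from <S>->r <N> q we get {r}; from <S>-><G> <B> <G> we get {r, s, t}; from <S>-><G> we get {ε, r, s, t}; from <S>->ε we get {ε}. So FIRST(<S>) = {ε, r, s, t}.
FIRST(<B>): from <B>->s we get {s}; from <B>-><S> t <S> <S> we get {r, s, t}. So FIRST(<B>) = {r, s, t}.
FIRST(<N>): from <N>->r <N> we get {r}; from <N>-><S> s <N> we get {r, s, t}; from <N>-><S> we get {ε, r, s, t}; from <N>->ε we get {ε}. So FIRST(<N>) = {ε, r, s, t}.
FIRST(<G>): from <G>-><S> r t we get {r, s, t}; from <G>-><B> <G> <N> we get {r, s, t}; from <G>->r <B> s r we get {r}; from <G>->ε we get {ε}. So FIRST(<G>) = {ε, r, s, t}.
FOLLOW(<S>) includes $ since <S> is the start symbol.
FOLLOW(<S>): in <G>-><S> r t, <S> is followed by r t with FIRST {r}; in <B>-><S> t <S> <S> (occurrence 1), <S> is followed by t <S> <S> with FIRST {t}; in <B>-><S> t <S> <S> (occurrence 2), <S> is followed by <S> with FIRST {ε, r, s, t}; in <B>-><S> t <S> <S> (occurrence 2), the suffix after <S> is nullable, so FOLLOW(<S>) ⊇ FOLLOW(<B>) = {$, q, r, s, t}; in <B>-><S> t <S> <S> (occurrence 3), the suffix after <S> is empty, so FOLLOW(<S>) ⊇ FOLLOW(<B>) = {$, q, r, s, t}; in <N>-><S> s <N>, <S> is followed by s <N> with FIRST {s}; in <N>-><S>, the suffix after <S> is empty, so FOLLOW(<S>) ⊇ FOLLOW(<N>) = {$, q, r, s, t}. Thus FOLLOW(<S>) = {$, q, r, s, t}.
FOLLOW(<G>): in <S>-><G> <B> <G> (occurrence 1), <G> is followed by <B> <G> with FIRST {r, s, t}; in <S>-><G> <B> <G> (occurrence 2), the suffix after <G> is empty, so FOLLOW(<G>) ⊇ FOLLOW(<S>) = {$, q, r, s, t}; in <S>-><G>, the suffix after <G> is empty, so FOLLOW(<G>) ⊇ FOLLOW(<S>) = {$, q, r, s, t}; in <G>-><B> <G> <N>, <G> is followed by <N> with FIRST {ε, r, s, t}; in <G>-><B> <G> <N>, the suffix after <G> is nullable (adds nothing new). Thus FOLLOW(<G>) = {$, q, r, s, t}.
FOLLOW(<B>): in <S>-><G> <B> <G>, <B> is followed by <G> with FIRST {ε, r, s, t}; in <S>-><G> <B> <G>, the suffix after <B> is nullable, so FOLLOW(<B>) ⊇ FOLLOW(<S>) = {$, q, r, s, t}; in <G>-><B> <G> <N>, <B> is followed by <G> <N> with FIRST {ε, r, s, t}; in <G>-><B> <G> <N>, the suffix after <B> is nullable, so FOLLOW(<B>) ⊇ FOLLOW(<G>) = {$, q, r, s, t}; in <G>->r <B> s r, <B> is followed by s r with FIRST {s}. Thus FOLLOW(<B>) = {$, q, r, s, t}.
FOLLOW(<N>): in <S>->r <N> q, <N> is followed by q with FIRST {q}; in <G>-><B> <G> <N>, the suffix after <N> is empty, so FOLLOW(<N>) ⊇ FOLLOW(<G>) = {$, q, r, s, t}; in <N>->r <N>, the suffix after <N> is empty (adds nothing new); in <N>-><S> s <N>, the suffix after <N> is empty (adds nothing new). Thus FOLLOW(<N>) = {$, q, r, s, t}.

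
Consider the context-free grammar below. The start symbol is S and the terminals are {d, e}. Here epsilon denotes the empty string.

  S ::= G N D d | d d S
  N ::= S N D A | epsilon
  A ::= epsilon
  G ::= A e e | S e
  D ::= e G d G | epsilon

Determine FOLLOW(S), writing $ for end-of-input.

{$, d, e}

FIRST(A): from A::=epsilon we get {epsilon}. So FIRST(A) = {epsilon}.
FIRST(D): from D::=e G d G we get {e}; from D::=epsilon we get {epsilon}. So FIRST(D) = {epsilon, e}.
FIRST(S): from S::=G N D d we get {d, e}; from S::=d d S we get {d}. So FIRST(S) = {d, e}.
FIRST(N): from N::=S N D A we get {d, e}; from N::=epsilon we get {epsilon}. So FIRST(N) = {epsilon, d, e}.
FIRST(G): from G::=A e e we get {e}; from G::=S e we get {d, e}. So FIRST(G) = {d, e}.
FOLLOW(S) includes $ since S is the start symbol.
FOLLOW(N): in S::=G N D d, N is followed by D d with FIRST {d, e}; in N::=S N D A, N is followed by D A with FIRST {epsilon, e}; in N::=S N D A, the suffix after N is nullable (adds nothing new). Thus FOLLOW(N) = {d, e}.
FOLLOW(S): in S::=d d S, the suffix after S is empty (adds nothing new); in N::=S N D A, S is followed by N D A with FIRST {epsilon, d, e}; in N::=S N D A, the suffix after S is nullable, so FOLLOW(S) ⊇ FOLLOW(N) = {d, e}; in G::=S e, S is followed by e with FIRST {e}. Thus FOLLOW(S) = {$, d, e}.
FOLLOW(A): in N::=S N D A, the suffix after A is empty, so FOLLOW(A) ⊇ FOLLOW(N) = {d, e}; in G::=A e e, A is followed by e e with FIRST {e}. Thus FOLLOW(A) = {d, e}.
FOLLOW(D): in S::=G N D d, D is followed by d with FIRST {d}; in N::=S N D A, D is followed by A with FIRST {epsilon}; in N::=S N D A, the suffix after D is nullable, so FOLLOW(D) ⊇ FOLLOW(N) = {d, e}. Thus FOLLOW(D) = {d, e}.
FOLLOW(G): in S::=G N D d, G is followed by N D d with FIRST {d, e}; in D::=e G d G (occurrence 1), G is followed by d G with FIRST {d}; in D::=e G d G (occurrence 2), the suffix after G is empty, so FOLLOW(G) ⊇ FOLLOW(D) = {d, e}. Thus FOLLOW(G) = {d, e}.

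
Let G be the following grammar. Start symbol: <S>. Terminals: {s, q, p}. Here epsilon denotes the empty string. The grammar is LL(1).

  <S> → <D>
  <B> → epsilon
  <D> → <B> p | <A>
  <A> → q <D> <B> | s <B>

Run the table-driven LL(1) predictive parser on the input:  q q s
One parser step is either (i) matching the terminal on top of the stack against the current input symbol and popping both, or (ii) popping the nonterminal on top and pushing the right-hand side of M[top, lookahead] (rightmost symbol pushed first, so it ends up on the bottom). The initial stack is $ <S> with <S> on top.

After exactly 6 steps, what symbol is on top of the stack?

q

step 1: stack=$ <S>  input=q q s $  — expand <S> → <D>
step 2: stack=$ <D>  input=q q s $  — expand <D> → <A>
step 3: stack=$ <A>  input=q q s $  — expand <A> → q <D> <B>
step 4: stack=$ <B> <D> q  input=q q s $  — match q
step 5: stack=$ <B> <D>  input=q s $  — expand <D> → <A>
step 6: stack=$ <B> <A>  input=q s $  — expand <A> → q <D> <B>
Stack after step 6: $ <B> <B> <D> q (top = q).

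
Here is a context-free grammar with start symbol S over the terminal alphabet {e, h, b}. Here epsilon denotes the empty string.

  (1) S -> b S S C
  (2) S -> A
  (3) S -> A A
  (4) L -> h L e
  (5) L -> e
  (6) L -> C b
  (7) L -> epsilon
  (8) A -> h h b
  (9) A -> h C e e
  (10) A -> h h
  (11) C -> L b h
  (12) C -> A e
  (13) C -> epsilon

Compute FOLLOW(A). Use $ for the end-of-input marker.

FIRST(A) = {h}
FIRST(S) = {b, h}  (via A, A A)
FIRST(L) = {epsilon, b, e, h}  (via C b)
FIRST(C) = {epsilon, b, e, h}  (via L b h, A e)
FOLLOW(S) includes $ since S is the start symbol.
FOLLOW(S): in S->b S S C (occurrence 1), S is followed by S C with FIRST {b, h}; in S->b S S C (occurrence 2), S is followed by C with FIRST {epsilon, b, e, h}; in S->b S S C (occurrence 2), the suffix after S is nullable (adds nothing new). Thus FOLLOW(S) = {$, b, e, h}.
FOLLOW(L): in L->h L e, L is followed by e with FIRST {e}; in C->L b h, L is followed by b h with FIRST {b}. Thus FOLLOW(L) = {b, e}.
FOLLOW(A): in S->A, the suffix after A is empty, so FOLLOW(A) ⊇ FOLLOW(S) = {$, b, e, h}; in S->A A (occurrence 1), A is followed by A with FIRST {h}; in S->A A (occurrence 2), the suffix after A is empty, so FOLLOW(A) ⊇ FOLLOW(S) = {$, b, e, h}; in C->A e, A is followed by e with FIRST {e}. Thus FOLLOW(A) = {$, b, e, h}.
FOLLOW(C): in S->b S S C, the suffix after C is empty, so FOLLOW(C) ⊇ FOLLOW(S) = {$, b, e, h}; in L->C b, C is followed by b with FIRST {b}; in A->h C e e, C is followed by e e with FIRST {e}. Thus FOLLOW(C) = {$, b, e, h}.

{$, b, e, h}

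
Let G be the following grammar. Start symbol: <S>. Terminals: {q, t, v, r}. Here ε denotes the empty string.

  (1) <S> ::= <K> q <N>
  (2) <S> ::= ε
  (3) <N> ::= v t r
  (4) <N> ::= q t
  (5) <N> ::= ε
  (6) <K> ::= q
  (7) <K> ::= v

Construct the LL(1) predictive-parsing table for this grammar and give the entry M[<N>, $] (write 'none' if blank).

<N> ::= ε

FIRST(<N>): from <N>::=v t r we get {v}; from <N>::=q t we get {q}; from <N>::=ε we get {ε}. So FIRST(<N>) = {ε, q, v}.
FIRST(<K>): from <K>::=q we get {q}; from <K>::=v we get {v}. So FIRST(<K>) = {q, v}.
FIRST(<S>): from <S>::=<K> q <N> we get {q, v}; from <S>::=ε we get {ε}. So FIRST(<S>) = {ε, q, v}.
FOLLOW(<S>) includes $ since <S> is the start symbol.
FOLLOW(<S>): <S> appears on no right-hand side. Thus FOLLOW(<S>) = {$}.
FOLLOW(<N>): in <S>::=<K> q <N>, the suffix after <N> is empty, so FOLLOW(<N>) ⊇ FOLLOW(<S>) = {$}. Thus FOLLOW(<N>) = {$}.
For <N> ::= v t r: FIRST(v t r) = {v}, so it goes in M[<N>, t] for t ∈ {v}.
For <N> ::= q t: FIRST(q t) = {q}, so it goes in M[<N>, t] for t ∈ {q}.
For <N> ::= ε: FIRST(ε) = {ε}, so it goes in M[<N>, t] for t ∈ {}; since ε ∈ FIRST, also for every t ∈ FOLLOW(<N>) = {$}.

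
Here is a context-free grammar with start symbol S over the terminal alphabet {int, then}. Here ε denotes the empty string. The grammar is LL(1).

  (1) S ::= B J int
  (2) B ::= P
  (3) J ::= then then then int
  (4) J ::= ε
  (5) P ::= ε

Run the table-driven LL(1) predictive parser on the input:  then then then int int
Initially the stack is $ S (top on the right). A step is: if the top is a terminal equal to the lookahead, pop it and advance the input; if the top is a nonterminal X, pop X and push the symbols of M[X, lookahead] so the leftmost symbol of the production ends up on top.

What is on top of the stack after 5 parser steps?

step 1: stack=$ S  input=then then then int int $  — expand S ::= B J int
step 2: stack=$ int J B  input=then then then int int $  — expand B ::= P
step 3: stack=$ int J P  input=then then then int int $  — expand P ::= ε
step 4: stack=$ int J  input=then then then int int $  — expand J ::= then then then int
step 5: stack=$ int int then then then  input=then then then int int $  — match then
Stack after step 5: $ int int then then (top = then).

then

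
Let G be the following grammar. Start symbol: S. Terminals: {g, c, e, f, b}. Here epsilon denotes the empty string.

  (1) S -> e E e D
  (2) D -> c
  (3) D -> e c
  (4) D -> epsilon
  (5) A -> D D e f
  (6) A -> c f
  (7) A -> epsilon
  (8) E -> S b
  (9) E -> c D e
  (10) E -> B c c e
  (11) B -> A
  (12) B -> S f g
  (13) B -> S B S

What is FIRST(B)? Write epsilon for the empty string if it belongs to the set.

FIRST(S) = {e}
FIRST(D) = {epsilon, c, e}
FIRST(A) = {epsilon, c, e}  (via D D e f)
FIRST(B) = {epsilon, c, e}  (via A, S f g, S B S)
FIRST(E) = {c, e}  (via S b, B c c e)

{epsilon, c, e}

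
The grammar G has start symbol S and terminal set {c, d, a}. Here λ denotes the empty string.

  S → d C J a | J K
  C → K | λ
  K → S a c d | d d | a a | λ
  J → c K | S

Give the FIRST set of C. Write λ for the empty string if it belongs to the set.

FIRST(S): from S→d C J a we get {d}; from S→J K we get {c, d}. So FIRST(S) = {c, d}.
FIRST(K): from K→S a c d we get {c, d}; from K→d d we get {d}; from K→a a we get {a}; from K→λ we get {λ}. So FIRST(K) = {λ, a, c, d}.
FIRST(J): from J→c K we get {c}; from J→S we get {c, d}. So FIRST(J) = {c, d}.
FIRST(C): from C→K we get {λ, a, c, d}; from C→λ we get {λ}. So FIRST(C) = {λ, a, c, d}.

{λ, a, c, d}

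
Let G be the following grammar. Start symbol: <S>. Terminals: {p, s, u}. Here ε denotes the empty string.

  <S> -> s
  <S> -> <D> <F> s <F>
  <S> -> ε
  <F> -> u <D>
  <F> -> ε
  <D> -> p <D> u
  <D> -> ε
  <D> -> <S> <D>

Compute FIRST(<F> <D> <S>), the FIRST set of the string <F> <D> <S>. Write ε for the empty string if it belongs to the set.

FIRST(<F>): from <F>->u <D> we get {u}; from <F>->ε we get {ε}. So FIRST(<F>) = {ε, u}.
FIRST(<S>): from <S>->s we get {s}; from <S>-><D> <F> s <F> we get {p, s, u}; from <S>->ε we get {ε}. So FIRST(<S>) = {ε, p, s, u}.
FIRST(<D>): from <D>->p <D> u we get {p}; from <D>->ε we get {ε}; from <D>-><S> <D> we get {ε, p, s, u}. So FIRST(<D>) = {ε, p, s, u}.
FIRST(<F> <D> <S>): take FIRST of each symbol in turn, carrying on past any symbol whose FIRST contains ε; result {ε, p, s, u}.

{ε, p, s, u}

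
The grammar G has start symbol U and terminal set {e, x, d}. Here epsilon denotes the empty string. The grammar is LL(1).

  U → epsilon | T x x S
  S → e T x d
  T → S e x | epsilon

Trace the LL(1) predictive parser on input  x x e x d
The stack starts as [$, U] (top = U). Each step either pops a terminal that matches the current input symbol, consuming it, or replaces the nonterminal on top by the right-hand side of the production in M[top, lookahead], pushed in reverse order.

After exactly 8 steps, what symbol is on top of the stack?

d

step 1: stack=$ U  input=x x e x d $  — expand U → T x x S
step 2: stack=$ S x x T  input=x x e x d $  — expand T → epsilon
step 3: stack=$ S x x  input=x x e x d $  — match x
step 4: stack=$ S x  input=x e x d $  — match x
step 5: stack=$ S  input=e x d $  — expand S → e T x d
step 6: stack=$ d x T e  input=e x d $  — match e
step 7: stack=$ d x T  input=x d $  — expand T → epsilon
step 8: stack=$ d x  input=x d $  — match x
Stack after step 8: $ d (top = d).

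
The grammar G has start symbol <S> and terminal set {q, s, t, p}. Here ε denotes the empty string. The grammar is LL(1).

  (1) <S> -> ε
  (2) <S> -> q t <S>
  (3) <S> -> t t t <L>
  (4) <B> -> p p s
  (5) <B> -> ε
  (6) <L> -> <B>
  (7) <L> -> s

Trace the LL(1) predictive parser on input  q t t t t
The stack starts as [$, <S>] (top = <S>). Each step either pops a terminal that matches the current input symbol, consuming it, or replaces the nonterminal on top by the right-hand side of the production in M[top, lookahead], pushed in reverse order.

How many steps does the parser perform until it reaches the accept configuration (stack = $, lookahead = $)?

     Stack        Input        Action
  1  $ <S>        q t t t t $  expand <S> -> q t <S>
  2  $ <S> t q    q t t t t $  match q
  3  $ <S> t      t t t t $    match t
  4  $ <S>        t t t $      expand <S> -> t t t <L>
  5  $ <L> t t t  t t t $      match t
  6  $ <L> t t    t t $        match t
  7  $ <L> t      t $          match t
  8  $ <L>        $            expand <L> -> <B>
  9  $ <B>        $            expand <B> -> ε
Accept reached after 9 steps.

9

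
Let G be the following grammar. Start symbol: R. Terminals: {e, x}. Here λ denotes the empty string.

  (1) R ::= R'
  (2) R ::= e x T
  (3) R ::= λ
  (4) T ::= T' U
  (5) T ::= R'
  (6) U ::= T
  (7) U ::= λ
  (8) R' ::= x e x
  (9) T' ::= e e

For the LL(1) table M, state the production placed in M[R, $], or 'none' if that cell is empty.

R ::= λ

FIRST(R'): from R'::=x e x we get {x}. So FIRST(R') = {x}.
FIRST(T'): from T'::=e e we get {e}. So FIRST(T') = {e}.
FIRST(R): from R::=R' we get {x}; from R::=e x T we get {e}; from R::=λ we get {λ}. So FIRST(R) = {λ, e, x}.
FIRST(T): from T::=T' U we get {e}; from T::=R' we get {x}. So FIRST(T) = {e, x}.
FIRST(U): from U::=T we get {e, x}; from U::=λ we get {λ}. So FIRST(U) = {λ, e, x}.
FOLLOW(R) includes $ since R is the start symbol.
FOLLOW(R): R appears on no right-hand side. Thus FOLLOW(R) = {$}.
For R ::= R': FIRST(R') = {x}, so it goes in M[R, t] for t ∈ {x}.
For R ::= e x T: FIRST(e x T) = {e}, so it goes in M[R, t] for t ∈ {e}.
For R ::= λ: FIRST(λ) = {λ}, so it goes in M[R, t] for t ∈ {}; since λ ∈ FIRST, also for every t ∈ FOLLOW(R) = {$}.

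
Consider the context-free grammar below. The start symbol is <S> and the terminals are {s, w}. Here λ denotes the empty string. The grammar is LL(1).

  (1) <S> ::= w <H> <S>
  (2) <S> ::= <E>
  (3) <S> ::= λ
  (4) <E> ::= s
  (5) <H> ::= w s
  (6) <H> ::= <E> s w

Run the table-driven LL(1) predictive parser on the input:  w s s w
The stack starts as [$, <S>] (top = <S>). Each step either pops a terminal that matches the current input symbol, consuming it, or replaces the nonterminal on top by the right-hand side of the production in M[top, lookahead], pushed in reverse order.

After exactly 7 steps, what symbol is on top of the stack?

<S>

     Stack          Input      Action
  1  $ <S>          w s s w $  expand <S> ::= w <H> <S>
  2  $ <S> <H> w    w s s w $  match w
  3  $ <S> <H>      s s w $    expand <H> ::= <E> s w
  4  $ <S> w s <E>  s s w $    expand <E> ::= s
  5  $ <S> w s s    s s w $    match s
  6  $ <S> w s      s w $      match s
  7  $ <S> w        w $        match w
Stack after step 7: $ <S> (top = <S>).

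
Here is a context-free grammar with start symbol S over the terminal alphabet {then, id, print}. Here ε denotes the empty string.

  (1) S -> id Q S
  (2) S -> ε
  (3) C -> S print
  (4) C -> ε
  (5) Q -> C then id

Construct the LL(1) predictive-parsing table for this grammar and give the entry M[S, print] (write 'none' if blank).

FIRST(S) = {ε, id}
FIRST(C) = {ε, id, print}  (via S print)
FIRST(Q) = {id, print, then}  (via C then id)
FOLLOW(S) includes $ since S is the start symbol.
FOLLOW(S): in S->id Q S, the suffix after S is empty (adds nothing new); in C->S print, S is followed by print with FIRST {print}. Thus FOLLOW(S) = {$, print}.
For S -> id Q S: FIRST(id Q S) = {id}, so it goes in M[S, t] for t ∈ {id}.
For S -> ε: FIRST(ε) = {ε}, so it goes in M[S, t] for t ∈ {}; since ε ∈ FIRST, also for every t ∈ FOLLOW(S) = {$, print}.

S -> ε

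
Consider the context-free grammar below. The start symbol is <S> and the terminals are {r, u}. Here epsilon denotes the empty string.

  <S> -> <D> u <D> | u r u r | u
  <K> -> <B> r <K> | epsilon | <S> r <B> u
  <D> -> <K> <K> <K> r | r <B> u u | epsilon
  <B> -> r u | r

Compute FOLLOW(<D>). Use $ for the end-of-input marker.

{$, r, u}

FIRST(<B>): from <B>->r u we get {r}; from <B>->r we get {r}. So FIRST(<B>) = {r}.
FIRST(<S>): from <S>-><D> u <D> we get {r, u}; from <S>->u r u r we get {u}; from <S>->u we get {u}. So FIRST(<S>) = {r, u}.
FIRST(<K>): from <K>-><B> r <K> we get {r}; from <K>->epsilon we get {epsilon}; from <K>-><S> r <B> u we get {r, u}. So FIRST(<K>) = {epsilon, r, u}.
FIRST(<D>): from <D>-><K> <K> <K> r we get {r, u}; from <D>->r <B> u u we get {r}; from <D>->epsilon we get {epsilon}. So FIRST(<D>) = {epsilon, r, u}.
FOLLOW(<S>) includes $ since <S> is the start symbol.
FOLLOW(<S>): in <K>-><S> r <B> u, <S> is followed by r <B> u with FIRST {r}. Thus FOLLOW(<S>) = {$, r}.
FOLLOW(<K>): in <K>-><B> r <K>, the suffix after <K> is empty (adds nothing new); in <D>-><K> <K> <K> r (occurrence 1), <K> is followed by <K> <K> r with FIRST {r, u}; in <D>-><K> <K> <K> r (occurrence 2), <K> is followed by <K> r with FIRST {r, u}; in <D>-><K> <K> <K> r (occurrence 3), <K> is followed by r with FIRST {r}. Thus FOLLOW(<K>) = {r, u}.
FOLLOW(<D>): in <S>-><D> u <D> (occurrence 1), <D> is followed by u <D> with FIRST {u}; in <S>-><D> u <D> (occurrence 2), the suffix after <D> is empty, so FOLLOW(<D>) ⊇ FOLLOW(<S>) = {$, r}. Thus FOLLOW(<D>) = {$, r, u}.
FOLLOW(<B>): in <K>-><B> r <K>, <B> is followed by r <K> with FIRST {r}; in <K>-><S> r <B> u, <B> is followed by u with FIRST {u}; in <D>->r <B> u u, <B> is followed by u u with FIRST {u}. Thus FOLLOW(<B>) = {r, u}.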